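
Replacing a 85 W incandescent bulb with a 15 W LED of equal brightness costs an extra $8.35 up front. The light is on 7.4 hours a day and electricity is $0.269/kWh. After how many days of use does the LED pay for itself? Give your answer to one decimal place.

Power saved = 85 − 15 = 70 W
Daily energy saved = 70 W × 7.4 h = 518 Wh = 0.518 kWh
Daily savings = 0.518 × $0.269 = $0.1393
Payback = $8.35 / $0.1393 per day = 59.92 days

59.9 days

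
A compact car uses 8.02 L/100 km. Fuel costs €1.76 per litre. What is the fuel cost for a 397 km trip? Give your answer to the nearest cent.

Fuel = 8.02 L/100 km × 397 km / 100 = 31.84 L
Cost = 31.84 L × €1.76/L = €56.04

€56.04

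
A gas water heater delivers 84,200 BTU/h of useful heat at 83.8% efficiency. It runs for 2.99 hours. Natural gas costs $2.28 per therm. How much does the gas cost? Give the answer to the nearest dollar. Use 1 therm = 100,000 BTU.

$7

Heat delivered = 84,200 BTU/h × 2.99 h = 251,758 BTU
Gas input = 251,758 / 0.838 = 300,427 BTU
= 300,427 / 100,000 = 3.004 therm
Cost = 3.004 × $2.28/therm = $6.85 ≈ $7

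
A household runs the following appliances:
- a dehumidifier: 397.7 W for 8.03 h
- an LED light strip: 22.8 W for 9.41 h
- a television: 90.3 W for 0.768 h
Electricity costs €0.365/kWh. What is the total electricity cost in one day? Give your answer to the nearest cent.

dehumidifier: 397.7 W × 8.03 h = 3,194 Wh = 3.194 kWh
LED light strip: 22.8 W × 9.41 h = 215 Wh = 0.2145 kWh
television: 90.3 W × 0.768 h = 69 Wh = 0.06935 kWh
Total energy = 3.194 + 0.2145 + 0.06935 = 3.477 kWh
Cost = 3.477 kWh × €0.365 = €1.27

€1.27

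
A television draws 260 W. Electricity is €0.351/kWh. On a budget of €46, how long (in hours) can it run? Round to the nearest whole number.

Energy budget = €46 / €0.351 per kWh = 131.1 kWh = 131,054 Wh
Runtime = 131,054 Wh / 260 W = 504.1 h

504 h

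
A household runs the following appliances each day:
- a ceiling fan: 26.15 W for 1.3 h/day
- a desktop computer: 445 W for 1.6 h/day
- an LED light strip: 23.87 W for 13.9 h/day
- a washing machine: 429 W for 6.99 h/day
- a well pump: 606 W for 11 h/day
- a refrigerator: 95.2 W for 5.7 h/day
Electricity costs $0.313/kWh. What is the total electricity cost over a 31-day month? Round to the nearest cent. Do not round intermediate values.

ceiling fan: 26.15 W × 1.3 h × 31 d = 1,054 Wh = 1.054 kWh
desktop computer: 445 W × 1.6 h × 31 d = 22,072 Wh = 22.07 kWh
LED light strip: 23.87 W × 13.9 h × 31 d = 10,286 Wh = 10.29 kWh
washing machine: 429 W × 6.99 h × 31 d = 92,960 Wh = 92.96 kWh
well pump: 606 W × 11 h × 31 d = 206,646 Wh = 206.6 kWh
refrigerator: 95.2 W × 5.7 h × 31 d = 16,822 Wh = 16.82 kWh
Total energy = 1.054 + 22.07 + 10.29 + 92.96 + 206.6 + 16.82 = 349.8 kWh
Cost = 349.8 kWh × $0.313 = $109.50

$109.50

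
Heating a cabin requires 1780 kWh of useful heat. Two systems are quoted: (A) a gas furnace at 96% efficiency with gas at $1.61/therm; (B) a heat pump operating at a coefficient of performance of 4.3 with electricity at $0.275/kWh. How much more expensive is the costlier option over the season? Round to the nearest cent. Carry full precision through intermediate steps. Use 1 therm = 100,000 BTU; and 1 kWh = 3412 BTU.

Heat load = 1780 kWh × 3412 = 6,073,360 BTU
Gas: input = 6,073,360 / 0.960 = 6,326,417 BTU = 63.26 therm → 63.26 × $1.61 = $101.86
Heat pump: 6,073,360 BTU / 3412 = 1,780 kWh heat; / 4.3 = 414 kWh in → × $0.275 = $113.84
Difference = |$101.86 − $113.84| = $11.98

$11.98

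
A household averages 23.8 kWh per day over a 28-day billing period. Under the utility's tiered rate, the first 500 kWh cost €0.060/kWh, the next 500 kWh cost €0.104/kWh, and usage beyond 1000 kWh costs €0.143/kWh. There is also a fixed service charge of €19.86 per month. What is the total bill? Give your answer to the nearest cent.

€67.17

Usage = 23.8 kWh/day × 28 days = 666.4 kWh
First 500 kWh × €0.060 = €30.00
Next 166.4 kWh × €0.104 = €17.31
Remaining tier: 0 kWh (not reached)
Energy charge = €47.31; + service €19.86 = €67.17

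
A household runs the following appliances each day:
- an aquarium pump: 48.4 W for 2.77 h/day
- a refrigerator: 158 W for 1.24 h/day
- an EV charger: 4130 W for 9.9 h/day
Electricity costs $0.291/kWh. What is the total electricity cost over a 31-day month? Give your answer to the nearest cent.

aquarium pump: 48.4 W × 2.77 h × 31 d = 4,156 Wh = 4.156 kWh
refrigerator: 158 W × 1.24 h × 31 d = 6,074 Wh = 6.074 kWh
EV charger: 4130 W × 9.9 h × 31 d = 1,267,497 Wh = 1,267 kWh
Total energy = 4.156 + 6.074 + 1,267 = 1,278 kWh
Cost = 1,278 kWh × $0.291 = $371.82

$371.82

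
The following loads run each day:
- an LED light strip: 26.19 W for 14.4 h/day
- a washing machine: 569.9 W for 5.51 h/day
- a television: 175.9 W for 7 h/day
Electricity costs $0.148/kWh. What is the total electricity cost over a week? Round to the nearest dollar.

LED light strip: 26.19 W × 14.4 h × 7 d = 2,640 Wh = 2.64 kWh
washing machine: 569.9 W × 5.51 h × 7 d = 21,981 Wh = 21.98 kWh
television: 175.9 W × 7 h × 7 d = 8,619 Wh = 8.619 kWh
Total energy = 2.64 + 21.98 + 8.619 = 33.24 kWh
Cost = 33.24 kWh × $0.148 = $4.92 ≈ $5

$5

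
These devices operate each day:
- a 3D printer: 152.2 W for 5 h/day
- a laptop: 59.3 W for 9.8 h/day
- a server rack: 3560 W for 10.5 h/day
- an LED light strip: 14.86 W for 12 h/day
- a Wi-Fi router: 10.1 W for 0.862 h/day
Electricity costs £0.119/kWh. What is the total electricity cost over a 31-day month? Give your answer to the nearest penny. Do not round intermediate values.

3D printer: 152.2 W × 5 h × 31 d = 23,591 Wh = 23.59 kWh
laptop: 59.3 W × 9.8 h × 31 d = 18,015 Wh = 18.02 kWh
server rack: 3560 W × 10.5 h × 31 d = 1,158,780 Wh = 1,159 kWh
LED light strip: 14.86 W × 12 h × 31 d = 5,528 Wh = 5.528 kWh
Wi-Fi router: 10.1 W × 0.862 h × 31 d = 270 Wh = 0.2699 kWh
Total energy = 23.59 + 18.02 + 1,159 + 5.528 + 0.2699 = 1,206 kWh
Cost = 1,206 kWh × £0.119 = £143.54

£143.54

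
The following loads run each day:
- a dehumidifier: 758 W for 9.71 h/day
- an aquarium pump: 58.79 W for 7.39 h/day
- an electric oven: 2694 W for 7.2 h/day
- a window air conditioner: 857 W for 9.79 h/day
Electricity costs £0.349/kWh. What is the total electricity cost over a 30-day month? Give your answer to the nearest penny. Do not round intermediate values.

dehumidifier: 758 W × 9.71 h × 30 d = 220,805 Wh = 220.8 kWh
aquarium pump: 58.79 W × 7.39 h × 30 d = 13,034 Wh = 13.03 kWh
electric oven: 2694 W × 7.2 h × 30 d = 581,904 Wh = 581.9 kWh
window air conditioner: 857 W × 9.79 h × 30 d = 251,701 Wh = 251.7 kWh
Total energy = 220.8 + 13.03 + 581.9 + 251.7 = 1,067 kWh
Cost = 1,067 kWh × £0.349 = £372.54

£372.54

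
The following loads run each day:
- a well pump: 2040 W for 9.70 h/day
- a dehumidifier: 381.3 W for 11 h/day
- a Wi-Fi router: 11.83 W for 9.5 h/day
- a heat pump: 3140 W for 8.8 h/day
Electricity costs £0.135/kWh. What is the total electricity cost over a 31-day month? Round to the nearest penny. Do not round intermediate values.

£216.48

well pump: 2040 W × 9.70 h × 31 d = 613,428 Wh = 613.4 kWh
dehumidifier: 381.3 W × 11 h × 31 d = 130,023 Wh = 130 kWh
Wi-Fi router: 11.83 W × 9.5 h × 31 d = 3,484 Wh = 3.484 kWh
heat pump: 3140 W × 8.8 h × 31 d = 856,592 Wh = 856.6 kWh
Total energy = 613.4 + 130 + 3.484 + 856.6 = 1,604 kWh
Cost = 1,604 kWh × £0.135 = £216.48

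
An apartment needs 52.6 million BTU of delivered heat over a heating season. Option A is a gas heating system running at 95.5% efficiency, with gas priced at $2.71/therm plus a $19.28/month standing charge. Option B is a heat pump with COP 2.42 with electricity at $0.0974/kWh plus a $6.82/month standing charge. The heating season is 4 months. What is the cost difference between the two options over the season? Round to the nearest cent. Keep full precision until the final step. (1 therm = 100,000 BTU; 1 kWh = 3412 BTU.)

Heat load = 52.6 × 10⁶ BTU = 52,600,000 BTU
Gas: input = 52,600,000 / 0.955 = 55,078,534 BTU = 550.8 therm → 550.8 × $2.71 = $1,492.63; + 4 × $19.28 standing = $1,569.75
Heat pump: 52,600,000 BTU / 3412 = 15,420 kWh heat; / 2.42 = 6,370 kWh in → × $0.0974 = $620.47; + 4 × $6.82 standing = $647.75
Difference = |$1,569.75 − $647.75| = $922.00

$922.00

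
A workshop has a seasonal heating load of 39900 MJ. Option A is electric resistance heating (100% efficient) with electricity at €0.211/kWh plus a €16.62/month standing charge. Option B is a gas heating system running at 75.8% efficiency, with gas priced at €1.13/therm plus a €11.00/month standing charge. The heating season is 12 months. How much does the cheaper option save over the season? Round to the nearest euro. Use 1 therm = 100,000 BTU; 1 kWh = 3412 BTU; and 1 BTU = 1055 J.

€1842

Heat load = 39900 MJ = 39,900,000,000 J / 1055 = 37,819,905 BTU
Gas: input = 37,819,905 / 0.758 = 49,894,334 BTU = 498.9 therm → 498.9 × €1.13 = €563.81; + 12 × €11.00 standing = €695.81
Electric: 37,819,905 BTU / 3412 = 11,080 kWh → × €0.211 = €2,338.80; + 12 × €16.62 standing = €2,538.24
Difference = |€695.81 − €2,538.24| = €1,842.44 ≈ €1842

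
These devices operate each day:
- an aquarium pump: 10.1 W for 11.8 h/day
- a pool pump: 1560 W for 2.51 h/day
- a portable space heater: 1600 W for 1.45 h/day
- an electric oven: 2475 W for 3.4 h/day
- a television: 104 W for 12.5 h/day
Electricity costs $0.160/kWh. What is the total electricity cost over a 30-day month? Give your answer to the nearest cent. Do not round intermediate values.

$77.13

aquarium pump: 10.1 W × 11.8 h × 30 d = 3,575 Wh = 3.575 kWh
pool pump: 1560 W × 2.51 h × 30 d = 117,468 Wh = 117.5 kWh
portable space heater: 1600 W × 1.45 h × 30 d = 69,600 Wh = 69.6 kWh
electric oven: 2475 W × 3.4 h × 30 d = 252,450 Wh = 252.4 kWh
television: 104 W × 12.5 h × 30 d = 39,000 Wh = 39 kWh
Total energy = 3.575 + 117.5 + 69.6 + 252.4 + 39 = 482.1 kWh
Cost = 482.1 kWh × $0.160 = $77.13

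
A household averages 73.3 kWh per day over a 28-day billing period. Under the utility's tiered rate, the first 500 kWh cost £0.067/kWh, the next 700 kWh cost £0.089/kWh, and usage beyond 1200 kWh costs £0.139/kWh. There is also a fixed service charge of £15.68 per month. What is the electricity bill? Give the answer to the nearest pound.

£230

Usage = 73.3 kWh/day × 28 days = 2052.4 kWh
First 500 kWh × £0.067 = £33.50
Next 700 kWh × £0.089 = £62.30
Remaining 852.4 kWh × £0.139 = £118.48
Energy charge = £214.28; + service £15.68 = £229.96 ≈ £230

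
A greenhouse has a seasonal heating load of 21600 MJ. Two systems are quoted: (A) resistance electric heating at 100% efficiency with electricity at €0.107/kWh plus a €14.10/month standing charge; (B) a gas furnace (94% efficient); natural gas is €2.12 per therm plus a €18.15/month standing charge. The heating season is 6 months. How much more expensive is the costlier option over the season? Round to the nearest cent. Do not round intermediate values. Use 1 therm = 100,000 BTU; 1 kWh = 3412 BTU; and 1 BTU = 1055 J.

Heat load = 21600 MJ = 21,600,000,000 J / 1055 = 20,473,934 BTU
Gas: input = 20,473,934 / 0.94 = 21,780,780 BTU = 217.8 therm → 217.8 × €2.12 = €461.75; + 6 × €18.15 standing = €570.65
Electric: 20,473,934 BTU / 3412 = 6,001 kWh → × €0.107 = €642.06; + 6 × €14.10 standing = €726.66
Difference = |€570.65 − €726.66| = €156.01

€156.01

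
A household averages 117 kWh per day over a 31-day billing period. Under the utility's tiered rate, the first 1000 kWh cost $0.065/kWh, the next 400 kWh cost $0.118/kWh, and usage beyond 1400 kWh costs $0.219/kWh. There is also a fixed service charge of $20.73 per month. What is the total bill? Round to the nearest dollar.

Usage = 117 kWh/day × 31 days = 3627 kWh
First 1000 kWh × $0.065 = $65.00
Next 400 kWh × $0.118 = $47.20
Remaining 2227 kWh × $0.219 = $487.71
Energy charge = $599.91; + service $20.73 = $620.64 ≈ $621

$621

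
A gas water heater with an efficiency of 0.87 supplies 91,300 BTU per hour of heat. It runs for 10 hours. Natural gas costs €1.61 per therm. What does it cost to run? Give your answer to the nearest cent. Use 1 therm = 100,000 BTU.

Heat delivered = 91,300 BTU/h × 10 h = 913,000 BTU
Gas input = 913,000 / 0.87 = 1,049,425 BTU
= 1,049,425 / 100,000 = 10.49 therm
Cost = 10.49 × €1.61/therm = €16.90

€16.90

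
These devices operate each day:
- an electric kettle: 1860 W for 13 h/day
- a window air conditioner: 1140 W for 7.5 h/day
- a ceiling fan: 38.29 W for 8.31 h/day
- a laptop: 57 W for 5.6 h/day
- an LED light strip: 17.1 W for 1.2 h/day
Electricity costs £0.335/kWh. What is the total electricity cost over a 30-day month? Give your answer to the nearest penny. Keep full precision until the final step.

electric kettle: 1860 W × 13 h × 30 d = 725,400 Wh = 725.4 kWh
window air conditioner: 1140 W × 7.5 h × 30 d = 256,500 Wh = 256.5 kWh
ceiling fan: 38.29 W × 8.31 h × 30 d = 9,546 Wh = 9.546 kWh
laptop: 57 W × 5.6 h × 30 d = 9,576 Wh = 9.576 kWh
LED light strip: 17.1 W × 1.2 h × 30 d = 616 Wh = 0.6156 kWh
Total energy = 725.4 + 256.5 + 9.546 + 9.576 + 0.6156 = 1,002 kWh
Cost = 1,002 kWh × £0.335 = £335.55

£335.55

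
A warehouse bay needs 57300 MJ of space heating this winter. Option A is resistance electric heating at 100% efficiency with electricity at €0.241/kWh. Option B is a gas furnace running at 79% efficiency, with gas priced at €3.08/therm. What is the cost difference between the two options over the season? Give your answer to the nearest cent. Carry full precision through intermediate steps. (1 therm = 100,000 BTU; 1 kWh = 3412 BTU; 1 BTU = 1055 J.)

€1718.77

Heat load = 57300 MJ = 57,300,000,000 J / 1055 = 54,312,796 BTU
Gas: input = 54,312,796 / 0.79 = 68,750,375 BTU = 687.5 therm → 687.5 × €3.08 = €2,117.51
Electric: 54,312,796 BTU / 3412 = 15,920 kWh → × €0.241 = €3,836.28
Difference = |€2,117.51 − €3,836.28| = €1,718.77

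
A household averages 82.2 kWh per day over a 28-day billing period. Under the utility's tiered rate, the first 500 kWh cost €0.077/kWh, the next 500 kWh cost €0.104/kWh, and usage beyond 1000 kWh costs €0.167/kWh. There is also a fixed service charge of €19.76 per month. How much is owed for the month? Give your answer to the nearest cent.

€327.63

Usage = 82.2 kWh/day × 28 days = 2301.6 kWh
First 500 kWh × €0.077 = €38.50
Next 500 kWh × €0.104 = €52.00
Remaining 1301.6 kWh × €0.167 = €217.37
Energy charge = €307.87; + service €19.76 = €327.63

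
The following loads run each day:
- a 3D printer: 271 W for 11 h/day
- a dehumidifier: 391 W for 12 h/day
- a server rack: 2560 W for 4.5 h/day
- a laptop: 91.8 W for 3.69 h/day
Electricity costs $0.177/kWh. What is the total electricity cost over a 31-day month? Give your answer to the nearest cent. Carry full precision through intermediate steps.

3D printer: 271 W × 11 h × 31 d = 92,411 Wh = 92.41 kWh
dehumidifier: 391 W × 12 h × 31 d = 145,452 Wh = 145.5 kWh
server rack: 2560 W × 4.5 h × 31 d = 357,120 Wh = 357.1 kWh
laptop: 91.8 W × 3.69 h × 31 d = 10,501 Wh = 10.5 kWh
Total energy = 92.41 + 145.5 + 357.1 + 10.5 = 605.5 kWh
Cost = 605.5 kWh × $0.177 = $107.17

$107.17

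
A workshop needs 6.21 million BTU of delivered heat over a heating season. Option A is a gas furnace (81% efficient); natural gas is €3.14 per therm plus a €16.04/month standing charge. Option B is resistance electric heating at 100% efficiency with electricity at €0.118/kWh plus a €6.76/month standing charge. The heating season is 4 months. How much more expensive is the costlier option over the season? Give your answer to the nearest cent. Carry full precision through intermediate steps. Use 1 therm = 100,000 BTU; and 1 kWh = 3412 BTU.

€63.09

Heat load = 6.21 × 10⁶ BTU = 6,210,000 BTU
Gas: input = 6,210,000 / 0.81 = 7,666,667 BTU = 76.67 therm → 76.67 × €3.14 = €240.73; + 4 × €16.04 standing = €304.89
Electric: 6,210,000 BTU / 3412 = 1,820 kWh → × €0.118 = €214.77; + 4 × €6.76 standing = €241.81
Difference = |€304.89 − €241.81| = €63.09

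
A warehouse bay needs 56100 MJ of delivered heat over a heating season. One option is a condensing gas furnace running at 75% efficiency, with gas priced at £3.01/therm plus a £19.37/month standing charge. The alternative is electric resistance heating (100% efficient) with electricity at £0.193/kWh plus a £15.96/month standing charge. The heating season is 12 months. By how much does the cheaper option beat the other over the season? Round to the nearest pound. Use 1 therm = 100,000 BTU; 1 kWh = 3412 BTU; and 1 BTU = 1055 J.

Heat load = 56100 MJ = 56,100,000,000 J / 1055 = 53,175,355 BTU
Gas: input = 53,175,355 / 0.75 = 70,900,474 BTU = 709 therm → 709 × £3.01 = £2,134.10; + 12 × £19.37 standing = £2,366.54
Electric: 53,175,355 BTU / 3412 = 15,580 kWh → × £0.193 = £3,007.87; + 12 × £15.96 standing = £3,199.39
Difference = |£2,366.54 − £3,199.39| = £832.84 ≈ £833

£833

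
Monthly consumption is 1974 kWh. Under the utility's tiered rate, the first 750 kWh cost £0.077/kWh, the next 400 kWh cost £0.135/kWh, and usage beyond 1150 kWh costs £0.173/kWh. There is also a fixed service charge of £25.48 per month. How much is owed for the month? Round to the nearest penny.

First 750 kWh × £0.077 = £57.75
Next 400 kWh × £0.135 = £54.00
Remaining 824 kWh × £0.173 = £142.55
Energy charge = £254.30; + service £25.48 = £279.78

£279.78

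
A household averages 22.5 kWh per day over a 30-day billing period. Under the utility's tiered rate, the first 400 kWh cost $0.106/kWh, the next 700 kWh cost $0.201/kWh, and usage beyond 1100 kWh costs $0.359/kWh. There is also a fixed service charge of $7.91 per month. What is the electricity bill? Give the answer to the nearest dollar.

$106

Usage = 22.5 kWh/day × 30 days = 675 kWh
First 400 kWh × $0.106 = $42.40
Next 275 kWh × $0.201 = $55.28
Remaining tier: 0 kWh (not reached)
Energy charge = $97.68; + service $7.91 = $105.59 ≈ $106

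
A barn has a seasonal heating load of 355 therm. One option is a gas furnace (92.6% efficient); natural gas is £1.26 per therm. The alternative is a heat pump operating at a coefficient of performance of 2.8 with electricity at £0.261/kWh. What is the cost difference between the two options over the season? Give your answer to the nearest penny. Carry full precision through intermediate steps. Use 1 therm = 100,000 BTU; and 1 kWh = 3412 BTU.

£486.80

Heat load = 355 therm × 100,000 = 35,500,000 BTU
Gas: input = 35,500,000 / 0.926 = 38,336,933 BTU = 383.4 therm → 383.4 × £1.26 = £483.05
Heat pump: 35,500,000 BTU / 3412 = 10,400 kWh heat; / 2.8 = 3,716 kWh in → × £0.261 = £969.84
Difference = |£483.05 − £969.84| = £486.80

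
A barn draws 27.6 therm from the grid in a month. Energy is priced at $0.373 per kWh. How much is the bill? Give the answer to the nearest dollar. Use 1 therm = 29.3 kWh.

27.6 therm × (29.3 kWh/therm) = 808.7 kWh
Cost = 808.7 kWh × $0.373/kWh = $301.64 ≈ $302

$302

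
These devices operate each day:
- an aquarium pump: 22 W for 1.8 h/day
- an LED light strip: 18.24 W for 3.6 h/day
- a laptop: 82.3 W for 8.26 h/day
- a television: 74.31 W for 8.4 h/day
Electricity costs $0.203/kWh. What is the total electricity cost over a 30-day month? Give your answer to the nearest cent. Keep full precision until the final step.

$8.58

aquarium pump: 22 W × 1.8 h × 30 d = 1,188 Wh = 1.188 kWh
LED light strip: 18.24 W × 3.6 h × 30 d = 1,970 Wh = 1.97 kWh
laptop: 82.3 W × 8.26 h × 30 d = 20,394 Wh = 20.39 kWh
television: 74.31 W × 8.4 h × 30 d = 18,726 Wh = 18.73 kWh
Total energy = 1.188 + 1.97 + 20.39 + 18.73 = 42.28 kWh
Cost = 42.28 kWh × $0.203 = $8.58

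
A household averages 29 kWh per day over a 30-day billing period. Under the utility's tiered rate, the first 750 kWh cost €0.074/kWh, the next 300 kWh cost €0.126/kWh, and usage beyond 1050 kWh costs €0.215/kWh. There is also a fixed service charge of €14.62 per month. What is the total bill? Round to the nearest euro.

Usage = 29 kWh/day × 30 days = 870 kWh
First 750 kWh × €0.074 = €55.50
Next 120 kWh × €0.126 = €15.12
Remaining tier: 0 kWh (not reached)
Energy charge = €70.62; + service €14.62 = €85.24 ≈ €85

€85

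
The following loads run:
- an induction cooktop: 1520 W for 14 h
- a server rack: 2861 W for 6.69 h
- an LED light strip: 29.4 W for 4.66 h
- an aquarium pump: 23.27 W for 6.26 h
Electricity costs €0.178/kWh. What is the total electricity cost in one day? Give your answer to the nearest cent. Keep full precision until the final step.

€7.25

induction cooktop: 1520 W × 14 h = 21,280 Wh = 21.28 kWh
server rack: 2861 W × 6.69 h = 19,140 Wh = 19.14 kWh
LED light strip: 29.4 W × 4.66 h = 137 Wh = 0.137 kWh
aquarium pump: 23.27 W × 6.26 h = 146 Wh = 0.1457 kWh
Total energy = 21.28 + 19.14 + 0.137 + 0.1457 = 40.7 kWh
Cost = 40.7 kWh × €0.178 = €7.25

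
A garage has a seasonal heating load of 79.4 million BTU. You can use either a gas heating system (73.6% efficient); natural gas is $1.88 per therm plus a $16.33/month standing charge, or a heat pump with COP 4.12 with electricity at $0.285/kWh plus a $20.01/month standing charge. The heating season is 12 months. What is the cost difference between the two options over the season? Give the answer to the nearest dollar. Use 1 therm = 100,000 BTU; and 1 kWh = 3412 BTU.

Heat load = 79.4 × 10⁶ BTU = 79,400,000 BTU
Gas: input = 79,400,000 / 0.736 = 107,880,435 BTU = 1,079 therm → 1,079 × $1.88 = $2,028.15; + 12 × $16.33 standing = $2,224.11
Heat pump: 79,400,000 BTU / 3412 = 23,270 kWh heat; / 4.12 = 5,648 kWh in → × $0.285 = $1,609.75; + 12 × $20.01 standing = $1,849.87
Difference = |$2,224.11 − $1,849.87| = $374.24 ≈ $374

$374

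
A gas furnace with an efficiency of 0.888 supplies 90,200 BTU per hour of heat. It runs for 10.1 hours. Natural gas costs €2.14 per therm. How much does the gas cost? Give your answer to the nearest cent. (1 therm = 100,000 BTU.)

€21.95

Heat delivered = 90,200 BTU/h × 10.1 h = 911,020 BTU
Gas input = 911,020 / 0.888 = 1,025,923 BTU
= 1,025,923 / 100,000 = 10.26 therm
Cost = 10.26 × €2.14/therm = €21.95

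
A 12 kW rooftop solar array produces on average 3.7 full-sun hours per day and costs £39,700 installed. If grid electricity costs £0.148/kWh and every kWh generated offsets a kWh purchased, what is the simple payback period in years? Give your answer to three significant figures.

Daily generation = 12 kW × 3.7 h = 44.4 kWh
Annual generation = 44.4 × 365 = 16206 kWh
Annual savings = 16206 × £0.148 = £2,398.49
Payback = £39,700 / £2,398.49 = 16.6 years

16.6 years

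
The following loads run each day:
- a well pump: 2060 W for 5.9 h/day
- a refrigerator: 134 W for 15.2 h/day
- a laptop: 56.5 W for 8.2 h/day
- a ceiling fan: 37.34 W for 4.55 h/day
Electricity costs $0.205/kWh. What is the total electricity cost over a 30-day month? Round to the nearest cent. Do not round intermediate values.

$91.17

well pump: 2060 W × 5.9 h × 30 d = 364,620 Wh = 364.6 kWh
refrigerator: 134 W × 15.2 h × 30 d = 61,104 Wh = 61.1 kWh
laptop: 56.5 W × 8.2 h × 30 d = 13,899 Wh = 13.9 kWh
ceiling fan: 37.34 W × 4.55 h × 30 d = 5,097 Wh = 5.097 kWh
Total energy = 364.6 + 61.1 + 13.9 + 5.097 = 444.7 kWh
Cost = 444.7 kWh × $0.205 = $91.17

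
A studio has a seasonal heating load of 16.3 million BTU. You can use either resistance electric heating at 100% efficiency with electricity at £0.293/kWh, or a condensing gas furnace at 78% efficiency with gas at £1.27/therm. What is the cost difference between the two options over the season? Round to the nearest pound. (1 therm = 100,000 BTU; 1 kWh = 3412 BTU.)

Heat load = 16.3 × 10⁶ BTU = 16,300,000 BTU
Gas: input = 16,300,000 / 0.78 = 20,897,436 BTU = 209 therm → 209 × £1.27 = £265.40
Electric: 16,300,000 BTU / 3412 = 4,777 kWh → × £0.293 = £1,399.74
Difference = |£265.40 − £1,399.74| = £1,134.34 ≈ £1134

£1134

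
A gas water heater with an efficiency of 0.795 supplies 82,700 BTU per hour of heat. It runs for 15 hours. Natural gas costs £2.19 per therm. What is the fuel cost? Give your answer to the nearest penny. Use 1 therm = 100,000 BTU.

Heat delivered = 82,700 BTU/h × 15 h = 1,240,500 BTU
Gas input = 1,240,500 / 0.795 = 1,560,377 BTU
= 1,560,377 / 100,000 = 15.6 therm
Cost = 15.6 × £2.19/therm = £34.17

£34.17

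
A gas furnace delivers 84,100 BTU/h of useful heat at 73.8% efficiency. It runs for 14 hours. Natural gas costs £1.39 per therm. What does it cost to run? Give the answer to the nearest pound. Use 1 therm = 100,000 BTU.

Heat delivered = 84,100 BTU/h × 14 h = 1,177,400 BTU
Gas input = 1,177,400 / 0.738 = 1,595,393 BTU
= 1,595,393 / 100,000 = 15.95 therm
Cost = 15.95 × £1.39/therm = £22.18 ≈ £22

£22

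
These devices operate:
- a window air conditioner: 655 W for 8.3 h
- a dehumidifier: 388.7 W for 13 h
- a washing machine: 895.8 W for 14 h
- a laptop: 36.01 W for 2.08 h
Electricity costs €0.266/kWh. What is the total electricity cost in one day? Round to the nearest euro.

€6

window air conditioner: 655 W × 8.3 h = 5,437 Wh = 5.437 kWh
dehumidifier: 388.7 W × 13 h = 5,053 Wh = 5.053 kWh
washing machine: 895.8 W × 14 h = 12,541 Wh = 12.54 kWh
laptop: 36.01 W × 2.08 h = 75 Wh = 0.0749 kWh
Total energy = 5.437 + 5.053 + 12.54 + 0.0749 = 23.11 kWh
Cost = 23.11 kWh × €0.266 = €6.15 ≈ €6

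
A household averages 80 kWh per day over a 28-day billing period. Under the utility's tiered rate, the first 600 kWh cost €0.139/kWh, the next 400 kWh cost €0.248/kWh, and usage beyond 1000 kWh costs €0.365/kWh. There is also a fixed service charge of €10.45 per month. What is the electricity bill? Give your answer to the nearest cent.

€645.65

Usage = 80 kWh/day × 28 days = 2240 kWh
First 600 kWh × €0.139 = €83.40
Next 400 kWh × €0.248 = €99.20
Remaining 1240 kWh × €0.365 = €452.60
Energy charge = €635.20; + service €10.45 = €645.65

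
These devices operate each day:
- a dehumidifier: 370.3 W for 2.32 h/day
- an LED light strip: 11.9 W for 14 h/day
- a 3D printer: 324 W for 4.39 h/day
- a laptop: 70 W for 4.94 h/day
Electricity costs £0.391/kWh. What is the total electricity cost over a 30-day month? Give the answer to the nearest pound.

£33

dehumidifier: 370.3 W × 2.32 h × 30 d = 25,773 Wh = 25.77 kWh
LED light strip: 11.9 W × 14 h × 30 d = 4,998 Wh = 4.998 kWh
3D printer: 324 W × 4.39 h × 30 d = 42,671 Wh = 42.67 kWh
laptop: 70 W × 4.94 h × 30 d = 10,374 Wh = 10.37 kWh
Total energy = 25.77 + 4.998 + 42.67 + 10.37 = 83.82 kWh
Cost = 83.82 kWh × £0.391 = £32.77 ≈ £33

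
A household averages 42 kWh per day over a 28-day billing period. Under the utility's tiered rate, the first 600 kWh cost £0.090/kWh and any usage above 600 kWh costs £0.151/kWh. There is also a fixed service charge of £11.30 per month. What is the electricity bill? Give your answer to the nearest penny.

Usage = 42 kWh/day × 28 days = 1176 kWh
First 600 kWh × £0.090 = £54.00
Remaining 576 kWh × £0.151 = £86.98
Energy charge = £140.98; + service £11.30 = £152.28

£152.28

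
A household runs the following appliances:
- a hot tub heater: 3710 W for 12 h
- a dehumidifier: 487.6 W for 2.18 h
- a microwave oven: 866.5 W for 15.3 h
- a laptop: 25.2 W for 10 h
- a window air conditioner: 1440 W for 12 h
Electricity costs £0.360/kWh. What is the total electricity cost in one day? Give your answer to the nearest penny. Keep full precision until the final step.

£27.49

hot tub heater: 3710 W × 12 h = 44,520 Wh = 44.52 kWh
dehumidifier: 487.6 W × 2.18 h = 1,063 Wh = 1.063 kWh
microwave oven: 866.5 W × 15.3 h = 13,257 Wh = 13.26 kWh
laptop: 25.2 W × 10 h = 252 Wh = 0.252 kWh
window air conditioner: 1440 W × 12 h = 17,280 Wh = 17.28 kWh
Total energy = 44.52 + 1.063 + 13.26 + 0.252 + 17.28 = 76.37 kWh
Cost = 76.37 kWh × £0.360 = £27.49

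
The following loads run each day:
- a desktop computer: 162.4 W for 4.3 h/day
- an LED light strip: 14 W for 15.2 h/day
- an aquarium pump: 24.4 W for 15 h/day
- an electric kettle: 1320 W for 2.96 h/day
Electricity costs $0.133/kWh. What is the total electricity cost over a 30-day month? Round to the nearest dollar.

$21

desktop computer: 162.4 W × 4.3 h × 30 d = 20,950 Wh = 20.95 kWh
LED light strip: 14 W × 15.2 h × 30 d = 6,384 Wh = 6.384 kWh
aquarium pump: 24.4 W × 15 h × 30 d = 10,980 Wh = 10.98 kWh
electric kettle: 1320 W × 2.96 h × 30 d = 117,216 Wh = 117.2 kWh
Total energy = 20.95 + 6.384 + 10.98 + 117.2 = 155.5 kWh
Cost = 155.5 kWh × $0.133 = $20.69 ≈ $21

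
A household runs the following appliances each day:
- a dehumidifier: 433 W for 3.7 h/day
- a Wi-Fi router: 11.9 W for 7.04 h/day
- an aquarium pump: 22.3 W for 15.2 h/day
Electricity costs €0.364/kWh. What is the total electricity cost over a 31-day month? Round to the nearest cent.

€22.85

dehumidifier: 433 W × 3.7 h × 31 d = 49,665 Wh = 49.67 kWh
Wi-Fi router: 11.9 W × 7.04 h × 31 d = 2,597 Wh = 2.597 kWh
aquarium pump: 22.3 W × 15.2 h × 31 d = 10,508 Wh = 10.51 kWh
Total energy = 49.67 + 2.597 + 10.51 = 62.77 kWh
Cost = 62.77 kWh × €0.364 = €22.85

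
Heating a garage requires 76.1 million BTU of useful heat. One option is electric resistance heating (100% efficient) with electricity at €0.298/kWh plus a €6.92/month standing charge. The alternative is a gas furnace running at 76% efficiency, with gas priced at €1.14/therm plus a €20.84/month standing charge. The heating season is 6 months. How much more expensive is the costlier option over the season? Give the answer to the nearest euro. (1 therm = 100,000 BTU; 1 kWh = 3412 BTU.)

€5421

Heat load = 76.1 × 10⁶ BTU = 76,100,000 BTU
Gas: input = 76,100,000 / 0.76 = 100,131,579 BTU = 1,001 therm → 1,001 × €1.14 = €1,141.50; + 6 × €20.84 standing = €1,266.54
Electric: 76,100,000 BTU / 3412 = 22,300 kWh → × €0.298 = €6,646.48; + 6 × €6.92 standing = €6,688.00
Difference = |€1,266.54 − €6,688.00| = €5,421.46 ≈ €5421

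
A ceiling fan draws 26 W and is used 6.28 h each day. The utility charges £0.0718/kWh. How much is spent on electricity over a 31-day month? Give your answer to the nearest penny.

£0.36

Energy = 26 W × 6.28 h/day × 31 days = 5,062 Wh = 5.062 kWh
Cost = 5.062 kWh × £0.0718/kWh = £0.36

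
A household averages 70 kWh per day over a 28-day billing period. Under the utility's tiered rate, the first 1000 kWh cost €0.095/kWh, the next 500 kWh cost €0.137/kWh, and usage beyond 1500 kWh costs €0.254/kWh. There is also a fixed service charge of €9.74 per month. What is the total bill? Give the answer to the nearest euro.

Usage = 70 kWh/day × 28 days = 1960 kWh
First 1000 kWh × €0.095 = €95.00
Next 500 kWh × €0.137 = €68.50
Remaining 460 kWh × €0.254 = €116.84
Energy charge = €280.34; + service €9.74 = €290.08 ≈ €290

€290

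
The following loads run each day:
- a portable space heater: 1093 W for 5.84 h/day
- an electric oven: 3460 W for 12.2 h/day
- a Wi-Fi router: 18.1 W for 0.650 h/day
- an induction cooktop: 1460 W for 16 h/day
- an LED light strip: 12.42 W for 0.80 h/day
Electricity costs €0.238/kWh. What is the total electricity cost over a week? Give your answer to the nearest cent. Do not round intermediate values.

€119.91

portable space heater: 1093 W × 5.84 h × 7 d = 44,682 Wh = 44.68 kWh
electric oven: 3460 W × 12.2 h × 7 d = 295,484 Wh = 295.5 kWh
Wi-Fi router: 18.1 W × 0.650 h × 7 d = 82 Wh = 0.08235 kWh
induction cooktop: 1460 W × 16 h × 7 d = 163,520 Wh = 163.5 kWh
LED light strip: 12.42 W × 0.80 h × 7 d = 70 Wh = 0.06955 kWh
Total energy = 44.68 + 295.5 + 0.08235 + 163.5 + 0.06955 = 503.8 kWh
Cost = 503.8 kWh × €0.238 = €119.91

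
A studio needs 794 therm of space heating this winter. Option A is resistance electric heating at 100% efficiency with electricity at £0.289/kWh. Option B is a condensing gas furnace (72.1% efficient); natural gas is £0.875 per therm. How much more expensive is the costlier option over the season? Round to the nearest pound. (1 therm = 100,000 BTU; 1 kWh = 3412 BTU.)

Heat load = 794 therm × 100,000 = 79,400,000 BTU
Gas: input = 79,400,000 / 0.721 = 110,124,827 BTU = 1,101 therm → 1,101 × £0.875 = £963.59
Electric: 79,400,000 BTU / 3412 = 23,270 kWh → × £0.289 = £6,725.26
Difference = |£963.59 − £6,725.26| = £5,761.67 ≈ £5762

£5762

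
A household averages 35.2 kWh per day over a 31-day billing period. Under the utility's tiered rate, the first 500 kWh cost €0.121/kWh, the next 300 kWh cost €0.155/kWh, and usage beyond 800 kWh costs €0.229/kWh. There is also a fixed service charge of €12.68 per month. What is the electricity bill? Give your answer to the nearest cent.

€186.36

Usage = 35.2 kWh/day × 31 days = 1091.2 kWh
First 500 kWh × €0.121 = €60.50
Next 300 kWh × €0.155 = €46.50
Remaining 291.2 kWh × €0.229 = €66.68
Energy charge = €173.68; + service €12.68 = €186.36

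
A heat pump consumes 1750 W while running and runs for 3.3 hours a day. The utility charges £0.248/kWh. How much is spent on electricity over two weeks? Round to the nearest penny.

Energy = 1750 W × 3.3 h/day × 14 days = 80,850 Wh = 80.85 kWh
Cost = 80.85 kWh × £0.248/kWh = £20.05

£20.05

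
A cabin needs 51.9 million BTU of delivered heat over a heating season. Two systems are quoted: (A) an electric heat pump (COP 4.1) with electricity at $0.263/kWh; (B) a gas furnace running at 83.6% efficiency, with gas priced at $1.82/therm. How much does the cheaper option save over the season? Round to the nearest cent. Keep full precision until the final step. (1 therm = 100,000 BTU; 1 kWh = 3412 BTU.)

Heat load = 51.9 × 10⁶ BTU = 51,900,000 BTU
Gas: input = 51,900,000 / 0.836 = 62,081,340 BTU = 620.8 therm → 620.8 × $1.82 = $1,129.88
Heat pump: 51,900,000 BTU / 3412 = 15,210 kWh heat; / 4.1 = 3,710 kWh in → × $0.263 = $975.73
Difference = |$1,129.88 − $975.73| = $154.15

$154.15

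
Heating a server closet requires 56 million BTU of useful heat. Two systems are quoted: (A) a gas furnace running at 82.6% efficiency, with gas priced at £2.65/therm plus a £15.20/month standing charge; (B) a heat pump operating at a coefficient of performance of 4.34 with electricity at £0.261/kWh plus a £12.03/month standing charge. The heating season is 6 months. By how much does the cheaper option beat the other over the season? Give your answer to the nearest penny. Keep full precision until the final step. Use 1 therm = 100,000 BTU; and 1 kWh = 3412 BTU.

£828.60

Heat load = 56 × 10⁶ BTU = 56,000,000 BTU
Gas: input = 56,000,000 / 0.826 = 67,796,610 BTU = 678 therm → 678 × £2.65 = £1,796.61; + 6 × £15.20 standing = £1,887.81
Heat pump: 56,000,000 BTU / 3412 = 16,410 kWh heat; / 4.34 = 3,782 kWh in → × £0.261 = £987.03; + 6 × £12.03 standing = £1,059.21
Difference = |£1,887.81 − £1,059.21| = £828.60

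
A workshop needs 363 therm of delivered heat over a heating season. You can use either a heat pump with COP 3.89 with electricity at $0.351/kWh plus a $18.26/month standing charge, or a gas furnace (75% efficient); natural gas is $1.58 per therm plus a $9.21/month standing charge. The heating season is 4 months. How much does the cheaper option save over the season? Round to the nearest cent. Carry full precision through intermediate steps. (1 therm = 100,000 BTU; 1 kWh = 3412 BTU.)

Heat load = 363 therm × 100,000 = 36,300,000 BTU
Gas: input = 36,300,000 / 0.75 = 48,400,000 BTU = 484 therm → 484 × $1.58 = $764.72; + 4 × $9.21 standing = $801.56
Heat pump: 36,300,000 BTU / 3412 = 10,640 kWh heat; / 3.89 = 2,735 kWh in → × $0.351 = $959.96; + 4 × $18.26 standing = $1,033.00
Difference = |$801.56 − $1,033.00| = $231.44

$231.44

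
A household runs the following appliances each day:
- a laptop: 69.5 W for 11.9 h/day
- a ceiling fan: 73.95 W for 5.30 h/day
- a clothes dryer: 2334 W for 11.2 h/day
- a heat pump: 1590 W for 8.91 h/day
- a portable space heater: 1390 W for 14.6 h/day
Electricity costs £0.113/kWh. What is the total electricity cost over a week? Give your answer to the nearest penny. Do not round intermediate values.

£48.90

laptop: 69.5 W × 11.9 h × 7 d = 5,789 Wh = 5.789 kWh
ceiling fan: 73.95 W × 5.30 h × 7 d = 2,744 Wh = 2.744 kWh
clothes dryer: 2334 W × 11.2 h × 7 d = 182,986 Wh = 183 kWh
heat pump: 1590 W × 8.91 h × 7 d = 99,168 Wh = 99.17 kWh
portable space heater: 1390 W × 14.6 h × 7 d = 142,058 Wh = 142.1 kWh
Total energy = 5.789 + 2.744 + 183 + 99.17 + 142.1 = 432.7 kWh
Cost = 432.7 kWh × £0.113 = £48.90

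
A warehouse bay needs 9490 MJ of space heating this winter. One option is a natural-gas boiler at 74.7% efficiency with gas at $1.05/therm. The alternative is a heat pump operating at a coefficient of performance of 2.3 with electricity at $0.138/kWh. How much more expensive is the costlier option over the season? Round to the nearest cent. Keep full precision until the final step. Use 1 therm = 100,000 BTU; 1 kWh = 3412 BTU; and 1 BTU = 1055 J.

Heat load = 9490 MJ = 9,490,000,000 J / 1055 = 8,995,261 BTU
Gas: input = 8,995,261 / 0.747 = 12,041,848 BTU = 120.4 therm → 120.4 × $1.05 = $126.44
Heat pump: 8,995,261 BTU / 3412 = 2,636 kWh heat; / 2.3 = 1,146 kWh in → × $0.138 = $158.18
Difference = |$126.44 − $158.18| = $31.74

$31.74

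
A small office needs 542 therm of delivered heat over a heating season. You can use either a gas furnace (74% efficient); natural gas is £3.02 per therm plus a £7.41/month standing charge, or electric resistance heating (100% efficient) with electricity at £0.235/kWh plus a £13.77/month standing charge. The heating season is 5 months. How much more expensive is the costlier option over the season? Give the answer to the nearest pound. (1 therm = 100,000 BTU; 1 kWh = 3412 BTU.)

Heat load = 542 therm × 100,000 = 54,200,000 BTU
Gas: input = 54,200,000 / 0.74 = 73,243,243 BTU = 732.4 therm → 732.4 × £3.02 = £2,211.95; + 5 × £7.41 standing = £2,249.00
Electric: 54,200,000 BTU / 3412 = 15,890 kWh → × £0.235 = £3,733.00; + 5 × £13.77 standing = £3,801.85
Difference = |£2,249.00 − £3,801.85| = £1,552.86 ≈ £1553

£1553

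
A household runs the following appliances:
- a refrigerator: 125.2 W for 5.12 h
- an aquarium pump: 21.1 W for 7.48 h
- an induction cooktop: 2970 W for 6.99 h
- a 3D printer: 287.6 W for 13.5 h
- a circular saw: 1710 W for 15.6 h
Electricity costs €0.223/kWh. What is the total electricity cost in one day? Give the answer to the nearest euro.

€12

refrigerator: 125.2 W × 5.12 h = 641 Wh = 0.641 kWh
aquarium pump: 21.1 W × 7.48 h = 158 Wh = 0.1578 kWh
induction cooktop: 2970 W × 6.99 h = 20,760 Wh = 20.76 kWh
3D printer: 287.6 W × 13.5 h = 3,883 Wh = 3.883 kWh
circular saw: 1710 W × 15.6 h = 26,676 Wh = 26.68 kWh
Total energy = 0.641 + 0.1578 + 20.76 + 3.883 + 26.68 = 52.12 kWh
Cost = 52.12 kWh × €0.223 = €11.62 ≈ €12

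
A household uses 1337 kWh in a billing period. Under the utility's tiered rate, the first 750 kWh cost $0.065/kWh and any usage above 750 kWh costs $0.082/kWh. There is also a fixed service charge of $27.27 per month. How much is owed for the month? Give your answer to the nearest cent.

First 750 kWh × $0.065 = $48.75
Remaining 587 kWh × $0.082 = $48.13
Energy charge = $96.88; + service $27.27 = $124.15

$124.15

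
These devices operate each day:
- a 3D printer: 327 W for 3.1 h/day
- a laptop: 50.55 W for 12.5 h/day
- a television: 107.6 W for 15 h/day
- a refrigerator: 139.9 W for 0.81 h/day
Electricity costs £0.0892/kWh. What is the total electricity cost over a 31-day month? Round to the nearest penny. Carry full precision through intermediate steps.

£9.33

3D printer: 327 W × 3.1 h × 31 d = 31,425 Wh = 31.42 kWh
laptop: 50.55 W × 12.5 h × 31 d = 19,588 Wh = 19.59 kWh
television: 107.6 W × 15 h × 31 d = 50,034 Wh = 50.03 kWh
refrigerator: 139.9 W × 0.81 h × 31 d = 3,513 Wh = 3.513 kWh
Total energy = 31.42 + 19.59 + 50.03 + 3.513 = 104.6 kWh
Cost = 104.6 kWh × £0.0892 = £9.33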